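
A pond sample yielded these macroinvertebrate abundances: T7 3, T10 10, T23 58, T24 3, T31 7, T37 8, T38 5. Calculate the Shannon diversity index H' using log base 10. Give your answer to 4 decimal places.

Total N = 3+10+58+3+7+8+5 = 94, so the proportions are 0.031915, 0.106383, 0.617021, 0.031915, 0.074468, 0.085106, 0.053191 (working shown to 6 dp, full precision carried).
Each pᵢ log₁₀ pᵢ term: 0.031915×(-1.496007)=-0.047745, 0.106383×(-0.973128)=-0.103524, 0.617021×(-0.209700)=-0.129389, 0.031915×(-1.496007)=-0.047745, 0.074468×(-1.128030)=-0.084002, 0.085106×(-1.070038)=-0.091067, 0.053191×(-1.274158)=-0.067774.
Sum = -0.571247, so H' = 0.5712.

0.5712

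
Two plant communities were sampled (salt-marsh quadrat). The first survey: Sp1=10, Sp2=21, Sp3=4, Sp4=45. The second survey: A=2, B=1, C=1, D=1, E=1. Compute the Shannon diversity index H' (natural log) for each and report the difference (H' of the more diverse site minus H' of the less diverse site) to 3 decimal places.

The first survey: N=80, proportions 0.125, 0.2625, 0.05, 0.5625, giving H' = 1.08445 (working shown to 5 dp, full precision carried).
The second survey: N=6, proportions 0.33333, 0.16667, 0.16667, 0.16667, 0.16667, giving H' = 1.56071.
Difference = |1.08445 − 1.56071| = 0.47626, i.e. 0.476 to 3 decimal places.

0.476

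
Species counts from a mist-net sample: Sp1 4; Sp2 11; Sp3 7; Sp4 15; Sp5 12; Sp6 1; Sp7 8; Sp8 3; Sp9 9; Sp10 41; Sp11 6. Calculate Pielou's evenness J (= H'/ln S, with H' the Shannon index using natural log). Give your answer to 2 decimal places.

Total N = 4+11+7+15+12+1+8+3+9+41+6 = 117, so the proportions are 0.0342, 0.094, 0.0598, 0.1282, 0.1026, 0.0085, 0.0684, 0.0256, 0.0769, 0.3504, 0.0513 (working shown to 4 dp, full precision carried).
H' = −Σ pᵢ ln pᵢ = −((-0.1154) + (-0.2223) + (-0.1685) + (-0.2633) + (-0.2336) + (-0.0407) + (-0.1834) + (-0.0939) + (-0.1973) + (-0.3675) + (-0.1523)) = 2.0383.
With S = 11 species, ln S = 2.3979, so J = 2.0383/2.3979 = 0.8500, i.e. 0.85 to 2 decimal places.

0.85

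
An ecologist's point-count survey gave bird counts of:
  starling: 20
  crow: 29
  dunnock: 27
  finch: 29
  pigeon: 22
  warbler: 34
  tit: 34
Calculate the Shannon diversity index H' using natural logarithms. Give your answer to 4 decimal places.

1.9294

Total N = 20+29+27+29+22+34+34 = 195, so the proportions are 0.102564, 0.148718, 0.138462, 0.148718, 0.112821, 0.174359, 0.174359 (working shown to 6 dp, full precision carried).
Each pᵢ ln pᵢ term: 0.102564×(-2.277267)=-0.233566, 0.148718×(-1.905704)=-0.283412, 0.138462×(-1.977163)=-0.273761, 0.148718×(-1.905704)=-0.283412, 0.112821×(-2.181957)=-0.246170, 0.174359×(-1.746639)=-0.304542, 0.174359×(-1.746639)=-0.304542.
Sum = -1.929405, so H' = 1.9294.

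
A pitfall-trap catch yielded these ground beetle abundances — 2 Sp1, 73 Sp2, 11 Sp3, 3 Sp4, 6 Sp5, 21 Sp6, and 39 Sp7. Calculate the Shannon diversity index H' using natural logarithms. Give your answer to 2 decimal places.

Total N = 2+73+11+3+6+21+39 = 155, so the proportions are 0.0129, 0.471, 0.071, 0.0194, 0.0387, 0.1355, 0.2516 (working shown to 4 dp, full precision carried).
Each pᵢ ln pᵢ term: 0.0129×(-4.3503)=-0.0561, 0.471×(-0.7530)=-0.3546, 0.071×(-2.6455)=-0.1877, 0.0194×(-3.9448)=-0.0764, 0.0387×(-3.2517)=-0.1259, 0.1355×(-1.9989)=-0.2708, 0.2516×(-1.3799)=-0.3472.
Sum = -1.4187, so H' = 1.42.

1.42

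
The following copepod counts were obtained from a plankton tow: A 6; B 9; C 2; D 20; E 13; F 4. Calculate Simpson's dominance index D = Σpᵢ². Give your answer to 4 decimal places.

Total N = 6+9+2+20+13+4 = 54, so the proportions are 0.111111, 0.166667, 0.037037, 0.37037, 0.240741, 0.074074 (working shown to 6 dp, full precision carried).
D = 0.111111² + 0.166667² + 0.037037² + 0.37037² + 0.240741² + 0.074074² = 0.012346 + 0.027778 + 0.001372 + 0.137174 + 0.057956 + 0.005487 = 0.242112.
To 4 decimal places, D = 0.2421.

0.2421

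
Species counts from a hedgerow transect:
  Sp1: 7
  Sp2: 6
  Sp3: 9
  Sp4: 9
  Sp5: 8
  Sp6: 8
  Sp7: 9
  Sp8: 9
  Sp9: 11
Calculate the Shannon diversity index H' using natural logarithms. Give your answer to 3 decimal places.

Total N = 7+6+9+9+8+8+9+9+11 = 76, so the proportions are 0.09211, 0.07895, 0.11842, 0.11842, 0.10526, 0.10526, 0.11842, 0.11842, 0.14474 (working shown to 5 dp, full precision carried).
Each pᵢ ln pᵢ term: 0.09211×(-2.38482)=-0.21965, 0.07895×(-2.53897)=-0.20045, 0.11842×(-2.13351)=-0.25265, 0.11842×(-2.13351)=-0.25265, 0.10526×(-2.25129)=-0.23698, 0.10526×(-2.25129)=-0.23698, 0.11842×(-2.13351)=-0.25265, 0.11842×(-2.13351)=-0.25265, 0.14474×(-1.93284)=-0.27975.
Sum = -2.18442, so H' = 2.184.

2.184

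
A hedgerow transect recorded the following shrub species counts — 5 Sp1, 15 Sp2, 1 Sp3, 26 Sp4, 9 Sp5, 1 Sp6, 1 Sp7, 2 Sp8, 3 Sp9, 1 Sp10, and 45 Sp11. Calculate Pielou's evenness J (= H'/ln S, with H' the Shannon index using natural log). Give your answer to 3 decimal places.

Total N = 5+15+1+26+9+1+1+2+3+1+45 = 109, so the proportions are 0.04587, 0.13761, 0.00917, 0.23853, 0.08257, 0.00917, 0.00917, 0.01835, 0.02752, 0.00917, 0.41284 (working shown to 5 dp, full precision carried).
H' = −Σ pᵢ ln pᵢ = −((-0.14137) + (-0.27293) + (-0.04304) + (-0.34188) + (-0.20594) + (-0.04304) + (-0.04304) + (-0.07336) + (-0.09888) + (-0.04304) + (-0.36524)) = 1.67176.
With S = 11 species, ln S = 2.39790, so J = 1.67176/2.39790 = 0.69718, i.e. 0.697 to 3 decimal places.

0.697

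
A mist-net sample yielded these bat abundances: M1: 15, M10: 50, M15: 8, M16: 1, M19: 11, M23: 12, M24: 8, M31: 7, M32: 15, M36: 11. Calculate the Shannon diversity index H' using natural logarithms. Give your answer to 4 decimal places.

Total N = 15+50+8+1+11+12+8+7+15+11 = 138, so the proportions are 0.108696, 0.362319, 0.057971, 0.007246, 0.07971, 0.086957, 0.057971, 0.050725, 0.108696, 0.07971 (working shown to 6 dp, full precision carried).
Each pᵢ ln pᵢ term: 0.108696×(-2.219203)=-0.241218, 0.362319×(-1.015231)=-0.367837, 0.057971×(-2.847812)=-0.165091, 0.007246×(-4.927254)=-0.035705, 0.07971×(-2.529358)=-0.201616, 0.086957×(-2.442347)=-0.212378, 0.057971×(-2.847812)=-0.165091, 0.050725×(-2.981344)=-0.151228, 0.108696×(-2.219203)=-0.241218, 0.07971×(-2.529358)=-0.201616.
Sum = -1.982995, so H' = 1.9830.

1.9830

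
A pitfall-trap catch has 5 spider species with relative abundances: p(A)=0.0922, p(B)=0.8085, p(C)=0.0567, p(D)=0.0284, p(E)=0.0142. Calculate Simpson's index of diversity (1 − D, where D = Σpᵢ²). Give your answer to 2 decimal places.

0.33

D = 0.0922² + 0.8085² + 0.0567² + 0.0284² + 0.0142² = 0.0085 + 0.6537 + 0.0032 + 0.0008 + 0.0002 = 0.6664 (working shown to 4 dp, full precision carried).
So 1 − D = 0.3336, i.e. 0.33 to 2 decimal places.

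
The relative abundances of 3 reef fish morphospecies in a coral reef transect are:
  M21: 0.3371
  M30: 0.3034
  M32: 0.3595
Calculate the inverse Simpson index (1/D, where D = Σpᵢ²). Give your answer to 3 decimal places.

2.986

D = 0.3371² + 0.3034² + 0.3595² = 0.113636 + 0.092052 + 0.129240 = 0.334928 (working shown to 6 dp, full precision carried).
So 1/D = 2.98571, i.e. 2.986 to 3 decimal places.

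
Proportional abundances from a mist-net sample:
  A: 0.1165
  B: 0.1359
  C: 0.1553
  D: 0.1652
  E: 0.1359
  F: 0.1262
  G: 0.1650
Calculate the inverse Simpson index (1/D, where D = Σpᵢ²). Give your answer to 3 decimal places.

6.893

D = 0.1165² + 0.1359² + 0.1553² + 0.1652² + 0.1359² + 0.1262² + 0.165² = 0.0135723 + 0.0184688 + 0.0241181 + 0.0272910 + 0.0184688 + 0.0159264 + 0.0272250 = 0.1450704 (working shown to 7 dp, full precision carried).
So 1/D = 6.89320, i.e. 6.893 to 3 decimal places.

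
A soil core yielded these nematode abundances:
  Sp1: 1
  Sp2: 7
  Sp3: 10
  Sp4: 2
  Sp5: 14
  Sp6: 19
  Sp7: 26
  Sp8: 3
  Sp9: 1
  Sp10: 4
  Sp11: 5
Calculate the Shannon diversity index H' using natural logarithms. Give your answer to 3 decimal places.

1.994

Total N = 1+7+10+2+14+19+26+3+1+4+5 = 92, so the proportions are 0.01087, 0.07609, 0.1087, 0.02174, 0.15217, 0.20652, 0.28261, 0.03261, 0.01087, 0.04348, 0.05435 (working shown to 5 dp, full precision carried).
Each pᵢ ln pᵢ term: 0.01087×(-4.52179)=-0.04915, 0.07609×(-2.57588)=-0.19599, 0.1087×(-2.21920)=-0.24122, 0.02174×(-3.82864)=-0.08323, 0.15217×(-1.88273)=-0.28650, 0.20652×(-1.57735)=-0.32576, 0.28261×(-1.26369)=-0.35713, 0.03261×(-3.42318)=-0.11163, 0.01087×(-4.52179)=-0.04915, 0.04348×(-3.13549)=-0.13633, 0.05435×(-2.91235)=-0.15828.
Sum = -1.99436, so H' = 1.994.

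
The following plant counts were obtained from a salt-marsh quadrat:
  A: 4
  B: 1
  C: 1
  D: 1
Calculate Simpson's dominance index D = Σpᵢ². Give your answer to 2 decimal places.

0.39

Total N = 4+1+1+1 = 7, so the proportions are 0.5714, 0.1429, 0.1429, 0.1429 (working shown to 4 dp, full precision carried).
D = 0.5714² + 0.1429² + 0.1429² + 0.1429² = 0.3265 + 0.0204 + 0.0204 + 0.0204 = 0.3878.
To 2 decimal places, D = 0.39.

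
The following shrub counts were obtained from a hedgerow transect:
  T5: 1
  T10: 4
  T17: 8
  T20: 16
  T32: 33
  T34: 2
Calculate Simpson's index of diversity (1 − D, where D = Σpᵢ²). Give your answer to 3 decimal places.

0.651

Total N = 1+4+8+16+33+2 = 64, so the proportions are 0.01562, 0.0625, 0.125, 0.25, 0.51562, 0.03125 (working shown to 5 dp, full precision carried).
D = 0.01562² + 0.0625² + 0.125² + 0.25² + 0.51562² + 0.03125² = 0.00024 + 0.00391 + 0.01562 + 0.06250 + 0.26587 + 0.00098 = 0.34912.
So 1 − D = 0.65088, i.e. 0.651 to 3 decimal places.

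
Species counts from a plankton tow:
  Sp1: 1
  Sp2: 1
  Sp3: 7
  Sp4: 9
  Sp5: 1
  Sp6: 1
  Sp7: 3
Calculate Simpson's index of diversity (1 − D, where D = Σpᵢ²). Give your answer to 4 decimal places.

0.7297

Total N = 1+1+7+9+1+1+3 = 23, so the proportions are 0.043478, 0.043478, 0.304348, 0.391304, 0.043478, 0.043478, 0.130435 (working shown to 6 dp, full precision carried).
D = 0.043478² + 0.043478² + 0.304348² + 0.391304² + 0.043478² + 0.043478² + 0.130435² = 0.001890 + 0.001890 + 0.092628 + 0.153119 + 0.001890 + 0.001890 + 0.017013 = 0.270321.
So 1 − D = 0.729679, i.e. 0.7297 to 4 decimal places.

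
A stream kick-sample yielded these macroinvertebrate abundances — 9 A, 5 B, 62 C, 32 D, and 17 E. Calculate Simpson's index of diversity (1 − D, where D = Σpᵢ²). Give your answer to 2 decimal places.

Total N = 9+5+62+32+17 = 125, so the proportions are 0.072, 0.04, 0.496, 0.256, 0.136 (working shown to 4 dp, full precision carried).
D = 0.072² + 0.04² + 0.496² + 0.256² + 0.136² = 0.0052 + 0.0016 + 0.2460 + 0.0655 + 0.0185 = 0.3368.
So 1 − D = 0.6632, i.e. 0.66 to 2 decimal places.

0.66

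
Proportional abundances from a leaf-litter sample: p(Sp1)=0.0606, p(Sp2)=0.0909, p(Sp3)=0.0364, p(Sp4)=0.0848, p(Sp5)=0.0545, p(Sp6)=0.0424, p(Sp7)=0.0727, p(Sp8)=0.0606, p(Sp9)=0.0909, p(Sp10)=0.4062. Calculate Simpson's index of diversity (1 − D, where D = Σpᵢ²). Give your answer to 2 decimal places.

0.79

D = 0.0606² + 0.0909² + 0.0364² + 0.0848² + 0.0545² + 0.0424² + 0.0727² + 0.0606² + 0.0909² + 0.4062² = 0.0037 + 0.0083 + 0.0013 + 0.0072 + 0.0030 + 0.0018 + 0.0053 + 0.0037 + 0.0083 + 0.1650 = 0.2074 (working shown to 4 dp, full precision carried).
So 1 − D = 0.7926, i.e. 0.79 to 2 decimal places.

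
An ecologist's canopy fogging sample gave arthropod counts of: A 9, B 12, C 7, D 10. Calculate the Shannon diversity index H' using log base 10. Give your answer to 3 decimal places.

0.594

Total N = 9+12+7+10 = 38, so the proportions are 0.23684, 0.31579, 0.18421, 0.26316 (working shown to 5 dp, full precision carried).
Each pᵢ log₁₀ pᵢ term: 0.23684×(-0.62554)=-0.14815, 0.31579×(-0.50060)=-0.15808, 0.18421×(-0.73469)=-0.13534, 0.26316×(-0.57978)=-0.15257.
Sum = -0.59415, so H' = 0.594.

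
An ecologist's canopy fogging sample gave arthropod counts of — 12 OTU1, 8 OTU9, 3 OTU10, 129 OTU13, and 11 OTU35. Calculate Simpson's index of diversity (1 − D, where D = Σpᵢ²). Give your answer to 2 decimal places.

0.36

Total N = 12+8+3+129+11 = 163, so the proportions are 0.0736, 0.0491, 0.0184, 0.7914, 0.0675 (working shown to 4 dp, full precision carried).
D = 0.0736² + 0.0491² + 0.0184² + 0.7914² + 0.0675² = 0.0054 + 0.0024 + 0.0003 + 0.6263 + 0.0046 = 0.6391.
So 1 − D = 0.3609, i.e. 0.36 to 2 decimal places.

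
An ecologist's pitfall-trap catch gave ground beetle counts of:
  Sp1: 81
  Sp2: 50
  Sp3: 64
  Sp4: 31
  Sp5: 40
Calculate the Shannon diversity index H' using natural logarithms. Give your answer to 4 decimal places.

Total N = 81+50+64+31+40 = 266, so the proportions are 0.304511, 0.18797, 0.240602, 0.116541, 0.150376 (working shown to 6 dp, full precision carried).
Each pᵢ ln pᵢ term: 0.304511×(-1.189047)=-0.362078, 0.18797×(-1.671473)=-0.314187, 0.240602×(-1.424613)=-0.342764, 0.116541×(-2.149509)=-0.250507, 0.150376×(-1.894617)=-0.284905.
Sum = -1.554441, so H' = 1.5544.

1.5544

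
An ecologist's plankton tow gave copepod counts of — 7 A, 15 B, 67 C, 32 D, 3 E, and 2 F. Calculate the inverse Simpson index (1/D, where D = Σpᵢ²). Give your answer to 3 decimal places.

2.737

Total N = 7+15+67+32+3+2 = 126, so the proportions are 0.055556, 0.119048, 0.531746, 0.253968, 0.02381, 0.015873 (working shown to 6 dp, full precision carried).
D = 0.055556² + 0.119048² + 0.531746² + 0.253968² + 0.02381² + 0.015873² = 0.003086 + 0.014172 + 0.282754 + 0.064500 + 0.000567 + 0.000252 = 0.365331.
So 1/D = 2.73724, i.e. 2.737 to 3 decimal places.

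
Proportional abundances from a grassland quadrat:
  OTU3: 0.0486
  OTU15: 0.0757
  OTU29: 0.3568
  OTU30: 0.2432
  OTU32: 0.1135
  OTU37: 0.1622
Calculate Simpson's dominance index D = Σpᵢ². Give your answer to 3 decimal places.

0.234

D = 0.0486² + 0.0757² + 0.3568² + 0.2432² + 0.1135² + 0.1622² = 0.00236 + 0.00573 + 0.12731 + 0.05915 + 0.01288 + 0.02631 = 0.23374 (working shown to 5 dp, full precision carried).
To 3 decimal places, D = 0.234.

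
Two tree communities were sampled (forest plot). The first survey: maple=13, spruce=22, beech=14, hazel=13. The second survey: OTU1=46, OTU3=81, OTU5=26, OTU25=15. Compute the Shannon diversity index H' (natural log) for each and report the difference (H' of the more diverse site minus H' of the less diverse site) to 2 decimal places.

0.15

The first survey: N=62, proportions 0.2097, 0.3548, 0.2258, 0.2097, giving H' = 1.3588 (working shown to 4 dp, full precision carried).
The second survey: N=168, proportions 0.2738, 0.4821, 0.1548, 0.0893, giving H' = 1.2109.
Difference = |1.3588 − 1.2109| = 0.1479, i.e. 0.15 to 2 decimal places.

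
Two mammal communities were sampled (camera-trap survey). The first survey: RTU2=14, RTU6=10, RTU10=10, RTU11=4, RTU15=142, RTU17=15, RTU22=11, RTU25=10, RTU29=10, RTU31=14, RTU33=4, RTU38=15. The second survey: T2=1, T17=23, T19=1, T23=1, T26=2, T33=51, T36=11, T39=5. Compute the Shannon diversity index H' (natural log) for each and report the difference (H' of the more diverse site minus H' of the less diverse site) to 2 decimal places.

0.43

The first survey: N=259, proportions 0.054054, 0.03861, 0.03861, 0.015444, 0.548263, 0.057915, 0.042471, 0.03861, 0.03861, 0.054054, 0.015444, 0.057915, giving H' = 1.740484 (working shown to 6 dp, full precision carried).
The second survey: N=95, proportions 0.010526, 0.242105, 0.010526, 0.010526, 0.021053, 0.536842, 0.115789, 0.052632, giving H' = 1.307037.
Difference = |1.740484 − 1.307037| = 0.433447, i.e. 0.43 to 2 decimal places.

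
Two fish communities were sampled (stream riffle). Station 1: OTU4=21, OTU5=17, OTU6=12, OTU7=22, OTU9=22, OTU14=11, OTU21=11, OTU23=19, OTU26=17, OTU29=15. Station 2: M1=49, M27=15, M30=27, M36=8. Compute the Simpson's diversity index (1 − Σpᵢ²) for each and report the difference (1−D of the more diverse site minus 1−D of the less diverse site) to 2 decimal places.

0.24

Station 1: N=167, proportions 0.1257, 0.1018, 0.0719, 0.1317, 0.1317, 0.0659, 0.0659, 0.1138, 0.1018, 0.0898, giving 1−D = 0.8939 (working shown to 4 dp, full precision carried).
Station 2: N=99, proportions 0.4949, 0.1515, 0.2727, 0.0808, giving 1−D = 0.6512.
Difference = |0.8939 − 0.6512| = 0.2427, i.e. 0.24 to 2 decimal places.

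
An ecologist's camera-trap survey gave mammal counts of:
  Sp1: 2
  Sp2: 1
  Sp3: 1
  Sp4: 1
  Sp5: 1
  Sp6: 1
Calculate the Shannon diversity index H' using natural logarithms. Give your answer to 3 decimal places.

1.748

Total N = 2+1+1+1+1+1 = 7, so the proportions are 0.28571, 0.14286, 0.14286, 0.14286, 0.14286, 0.14286 (working shown to 5 dp, full precision carried).
Each pᵢ ln pᵢ term: 0.28571×(-1.25276)=-0.35793, 0.14286×(-1.94591)=-0.27799, 0.14286×(-1.94591)=-0.27799, 0.14286×(-1.94591)=-0.27799, 0.14286×(-1.94591)=-0.27799, 0.14286×(-1.94591)=-0.27799.
Sum = -1.74787, so H' = 1.748.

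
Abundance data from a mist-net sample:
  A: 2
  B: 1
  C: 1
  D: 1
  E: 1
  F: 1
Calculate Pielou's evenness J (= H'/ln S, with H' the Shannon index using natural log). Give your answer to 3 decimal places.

0.976

Total N = 2+1+1+1+1+1 = 7, so the proportions are 0.28571, 0.14286, 0.14286, 0.14286, 0.14286, 0.14286 (working shown to 5 dp, full precision carried).
H' = −Σ pᵢ ln pᵢ = −((-0.35793) + (-0.27799) + (-0.27799) + (-0.27799) + (-0.27799) + (-0.27799)) = 1.74787.
With S = 6 species, ln S = 1.79176, so J = 1.74787/1.79176 = 0.97550, i.e. 0.976 to 3 decimal places.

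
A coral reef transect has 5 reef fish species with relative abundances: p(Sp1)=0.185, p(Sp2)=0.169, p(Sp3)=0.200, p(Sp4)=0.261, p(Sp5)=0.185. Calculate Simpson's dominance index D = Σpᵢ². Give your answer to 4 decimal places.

D = 0.185² + 0.169² + 0.2² + 0.261² + 0.185² = 0.034225 + 0.028561 + 0.040000 + 0.068121 + 0.034225 = 0.205132 (working shown to 6 dp, full precision carried).
To 4 decimal places, D = 0.2051.

0.2051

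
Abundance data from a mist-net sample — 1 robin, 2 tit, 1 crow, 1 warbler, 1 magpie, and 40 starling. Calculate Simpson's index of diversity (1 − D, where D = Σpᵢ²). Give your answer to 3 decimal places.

0.240

Total N = 1+2+1+1+1+40 = 46, so the proportions are 0.02174, 0.04348, 0.02174, 0.02174, 0.02174, 0.86957 (working shown to 5 dp, full precision carried).
D = 0.02174² + 0.04348² + 0.02174² + 0.02174² + 0.02174² + 0.86957² = 0.00047 + 0.00189 + 0.00047 + 0.00047 + 0.00047 + 0.75614 = 0.75992.
So 1 − D = 0.24008, i.e. 0.240 to 3 decimal places.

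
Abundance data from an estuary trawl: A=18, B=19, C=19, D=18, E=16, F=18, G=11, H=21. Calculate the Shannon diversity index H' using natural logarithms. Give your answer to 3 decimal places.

2.066

Total N = 18+19+19+18+16+18+11+21 = 140, so the proportions are 0.12857, 0.13571, 0.13571, 0.12857, 0.11429, 0.12857, 0.07857, 0.15 (working shown to 5 dp, full precision carried).
Each pᵢ ln pᵢ term: 0.12857×(-2.05127)=-0.26373, 0.13571×(-1.99720)=-0.27105, 0.13571×(-1.99720)=-0.27105, 0.12857×(-2.05127)=-0.26373, 0.11429×(-2.16905)=-0.24789, 0.12857×(-2.05127)=-0.26373, 0.07857×(-2.54375)=-0.19987, 0.15×(-1.89712)=-0.28457.
Sum = -2.06563, so H' = 2.066.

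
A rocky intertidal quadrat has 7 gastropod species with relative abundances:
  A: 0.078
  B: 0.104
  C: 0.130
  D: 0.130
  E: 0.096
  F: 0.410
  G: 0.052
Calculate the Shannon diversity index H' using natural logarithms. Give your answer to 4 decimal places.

1.7091

Each pᵢ ln pᵢ term (working shown to 6 dp, full precision carried): 0.078×(-2.551046)=-0.198982, 0.104×(-2.263364)=-0.235390, 0.13×(-2.040221)=-0.265229, 0.13×(-2.040221)=-0.265229, 0.096×(-2.343407)=-0.224967, 0.41×(-0.891598)=-0.365555, 0.052×(-2.956512)=-0.153739.
Sum = -1.709090, so H' = 1.7091.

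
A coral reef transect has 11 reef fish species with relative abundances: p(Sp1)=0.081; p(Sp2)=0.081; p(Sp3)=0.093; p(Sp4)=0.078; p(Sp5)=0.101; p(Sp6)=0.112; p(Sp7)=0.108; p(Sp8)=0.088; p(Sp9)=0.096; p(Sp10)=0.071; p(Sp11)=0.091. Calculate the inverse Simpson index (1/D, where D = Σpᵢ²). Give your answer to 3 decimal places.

D = 0.081² + 0.081² + 0.093² + 0.078² + 0.101² + 0.112² + 0.108² + 0.088² + 0.096² + 0.071² + 0.091² = 0.00656100 + 0.00656100 + 0.00864900 + 0.00608400 + 0.01020100 + 0.01254400 + 0.01166400 + 0.00774400 + 0.00921600 + 0.00504100 + 0.00828100 = 0.09254600 (working shown to 8 dp, full precision carried).
So 1/D = 10.80544, i.e. 10.805 to 3 decimal places.

10.805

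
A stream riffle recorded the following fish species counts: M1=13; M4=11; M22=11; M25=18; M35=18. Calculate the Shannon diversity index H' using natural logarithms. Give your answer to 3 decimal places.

Total N = 13+11+11+18+18 = 71, so the proportions are 0.1831, 0.15493, 0.15493, 0.25352, 0.25352 (working shown to 5 dp, full precision carried).
Each pᵢ ln pᵢ term: 0.1831×(-1.69773)=-0.31085, 0.15493×(-1.86478)=-0.28891, 0.15493×(-1.86478)=-0.28891, 0.25352×(-1.37231)=-0.34791, 0.25352×(-1.37231)=-0.34791.
Sum = -1.58449, so H' = 1.584.

1.584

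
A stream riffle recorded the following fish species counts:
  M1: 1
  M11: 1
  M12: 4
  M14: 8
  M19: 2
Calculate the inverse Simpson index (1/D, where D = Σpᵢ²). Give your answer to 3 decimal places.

Total N = 1+1+4+8+2 = 16, so the proportions are 0.0625, 0.0625, 0.25, 0.5, 0.125 (working shown to 6 dp, full precision carried).
D = 0.0625² + 0.0625² + 0.25² + 0.5² + 0.125² = 0.003906 + 0.003906 + 0.062500 + 0.250000 + 0.015625 = 0.335938.
So 1/D = 2.97674, i.e. 2.977 to 3 decimal places.

2.977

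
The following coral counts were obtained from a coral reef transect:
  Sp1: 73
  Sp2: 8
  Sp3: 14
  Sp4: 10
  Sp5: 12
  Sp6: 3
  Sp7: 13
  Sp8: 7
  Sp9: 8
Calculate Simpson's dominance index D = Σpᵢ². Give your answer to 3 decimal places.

Total N = 73+8+14+10+12+3+13+7+8 = 148, so the proportions are 0.49324, 0.05405, 0.09459, 0.06757, 0.08108, 0.02027, 0.08784, 0.0473, 0.05405 (working shown to 5 dp, full precision carried).
D = 0.49324² + 0.05405² + 0.09459² + 0.06757² + 0.08108² + 0.02027² + 0.08784² + 0.0473² + 0.05405² = 0.24329 + 0.00292 + 0.00895 + 0.00457 + 0.00657 + 0.00041 + 0.00772 + 0.00224 + 0.00292 = 0.27958.
To 3 decimal places, D = 0.280.

0.280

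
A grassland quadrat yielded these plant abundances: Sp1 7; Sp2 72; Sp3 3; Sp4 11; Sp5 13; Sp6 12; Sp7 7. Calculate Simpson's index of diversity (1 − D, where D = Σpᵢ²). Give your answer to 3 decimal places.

0.634

Total N = 7+72+3+11+13+12+7 = 125, so the proportions are 0.056, 0.576, 0.024, 0.088, 0.104, 0.096, 0.056 (working shown to 5 dp, full precision carried).
D = 0.056² + 0.576² + 0.024² + 0.088² + 0.104² + 0.096² + 0.056² = 0.00314 + 0.33178 + 0.00058 + 0.00774 + 0.01082 + 0.00922 + 0.00314 = 0.36640.
So 1 − D = 0.63360, i.e. 0.634 to 3 decimal places.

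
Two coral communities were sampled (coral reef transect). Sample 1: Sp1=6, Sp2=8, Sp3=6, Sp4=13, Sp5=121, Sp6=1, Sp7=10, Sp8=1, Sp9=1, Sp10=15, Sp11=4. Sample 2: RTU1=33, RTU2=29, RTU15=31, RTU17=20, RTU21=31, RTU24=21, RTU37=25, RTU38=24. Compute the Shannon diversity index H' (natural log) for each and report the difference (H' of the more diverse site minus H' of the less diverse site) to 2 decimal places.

Sample 1: N=186, proportions 0.0323, 0.043, 0.0323, 0.0699, 0.6505, 0.0054, 0.0538, 0.0054, 0.0054, 0.0806, 0.0215, giving H' = 1.3496 (working shown to 4 dp, full precision carried).
Sample 2: N=214, proportions 0.1542, 0.1355, 0.1449, 0.0935, 0.1449, 0.0981, 0.1168, 0.1121, giving H' = 2.0644.
Difference = |1.3496 − 2.0644| = 0.7148, i.e. 0.71 to 2 decimal places.

0.71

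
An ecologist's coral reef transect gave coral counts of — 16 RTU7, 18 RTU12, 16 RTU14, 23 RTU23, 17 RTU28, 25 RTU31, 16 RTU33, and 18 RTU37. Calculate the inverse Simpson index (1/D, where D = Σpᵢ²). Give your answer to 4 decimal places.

7.7653

Total N = 16+18+16+23+17+25+16+18 = 149, so the proportions are 0.10738255, 0.12080537, 0.10738255, 0.15436242, 0.11409396, 0.16778523, 0.10738255, 0.12080537 (working shown to 8 dp, full precision carried).
D = 0.10738255² + 0.12080537² + 0.10738255² + 0.15436242² + 0.11409396² + 0.16778523² + 0.10738255² + 0.12080537² = 0.01153101 + 0.01459394 + 0.01153101 + 0.02382776 + 0.01301743 + 0.02815189 + 0.01153101 + 0.01459394 = 0.12877798.
So 1/D = 7.765303, i.e. 7.7653 to 4 decimal places.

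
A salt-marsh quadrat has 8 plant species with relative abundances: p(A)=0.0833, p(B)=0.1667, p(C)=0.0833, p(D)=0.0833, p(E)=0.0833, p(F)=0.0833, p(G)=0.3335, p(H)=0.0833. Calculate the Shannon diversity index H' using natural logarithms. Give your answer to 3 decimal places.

1.907

Each pᵢ ln pᵢ term (working shown to 5 dp, full precision carried): 0.0833×(-2.48531)=-0.20703, 0.1667×(-1.79156)=-0.29865, 0.0833×(-2.48531)=-0.20703, 0.0833×(-2.48531)=-0.20703, 0.0833×(-2.48531)=-0.20703, 0.0833×(-2.48531)=-0.20703, 0.3335×(-1.09811)=-0.36622, 0.0833×(-2.48531)=-0.20703.
Sum = -1.90703, so H' = 1.907.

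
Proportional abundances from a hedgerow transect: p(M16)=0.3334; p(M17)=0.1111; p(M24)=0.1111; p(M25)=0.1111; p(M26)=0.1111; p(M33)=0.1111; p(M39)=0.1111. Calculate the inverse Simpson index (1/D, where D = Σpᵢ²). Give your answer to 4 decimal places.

5.3991

D = 0.3334² + 0.1111² + 0.1111² + 0.1111² + 0.1111² + 0.1111² + 0.1111² = 0.11115556 + 0.01234321 + 0.01234321 + 0.01234321 + 0.01234321 + 0.01234321 + 0.01234321 = 0.18521482 (working shown to 8 dp, full precision carried).
So 1/D = 5.399136, i.e. 5.3991 to 4 decimal places.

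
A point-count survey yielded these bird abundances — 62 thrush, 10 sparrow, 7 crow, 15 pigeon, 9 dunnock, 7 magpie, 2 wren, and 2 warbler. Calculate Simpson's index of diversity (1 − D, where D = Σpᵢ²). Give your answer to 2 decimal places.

Total N = 62+10+7+15+9+7+2+2 = 114, so the proportions are 0.5439, 0.0877, 0.0614, 0.1316, 0.0789, 0.0614, 0.0175, 0.0175 (working shown to 4 dp, full precision carried).
D = 0.5439² + 0.0877² + 0.0614² + 0.1316² + 0.0789² + 0.0614² + 0.0175² + 0.0175² = 0.2958 + 0.0077 + 0.0038 + 0.0173 + 0.0062 + 0.0038 + 0.0003 + 0.0003 = 0.3352.
So 1 − D = 0.6648, i.e. 0.66 to 2 decimal places.

0.66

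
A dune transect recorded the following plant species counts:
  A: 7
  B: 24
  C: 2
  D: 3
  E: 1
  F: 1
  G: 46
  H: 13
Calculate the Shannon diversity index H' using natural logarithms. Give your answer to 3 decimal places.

1.440

Total N = 7+24+2+3+1+1+46+13 = 97, so the proportions are 0.07216, 0.24742, 0.02062, 0.03093, 0.01031, 0.01031, 0.47423, 0.13402 (working shown to 5 dp, full precision carried).
Each pᵢ ln pᵢ term: 0.07216×(-2.62880)=-0.18971, 0.24742×(-1.39666)=-0.34556, 0.02062×(-3.88156)=-0.08003, 0.03093×(-3.47610)=-0.10751, 0.01031×(-4.57471)=-0.04716, 0.01031×(-4.57471)=-0.04716, 0.47423×(-0.74607)=-0.35381, 0.13402×(-2.00976)=-0.26935.
Sum = -1.44029, so H' = 1.440.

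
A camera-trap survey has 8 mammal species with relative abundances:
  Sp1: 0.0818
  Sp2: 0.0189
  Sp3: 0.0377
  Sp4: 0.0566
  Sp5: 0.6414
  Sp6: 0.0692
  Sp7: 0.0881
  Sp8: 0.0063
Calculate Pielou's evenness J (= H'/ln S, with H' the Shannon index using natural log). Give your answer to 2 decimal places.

0.62

H' = −Σ pᵢ ln pᵢ = −((-0.2048) + (-0.0750) + (-0.1236) + (-0.1625) + (-0.2848) + (-0.1848) + (-0.2140) + (-0.0319)) = 1.2815 (working shown to 4 dp, full precision carried).
With S = 8 species, ln S = 2.0794, so J = 1.2815/2.0794 = 0.6163, i.e. 0.62 to 2 decimal places.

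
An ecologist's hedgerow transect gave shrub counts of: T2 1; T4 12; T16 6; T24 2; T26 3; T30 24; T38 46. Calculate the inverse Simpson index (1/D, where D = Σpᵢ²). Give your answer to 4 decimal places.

3.0617

Total N = 1+12+6+2+3+24+46 = 94, so the proportions are 0.0106383, 0.1276596, 0.0638298, 0.0212766, 0.0319149, 0.2553191, 0.4893617 (working shown to 7 dp, full precision carried).
D = 0.0106383² + 0.1276596² + 0.0638298² + 0.0212766² + 0.0319149² + 0.2553191² + 0.4893617² = 0.0001132 + 0.0162970 + 0.0040742 + 0.0004527 + 0.0010186 + 0.0651879 + 0.2394749 = 0.3266184.
So 1/D = 3.061677, i.e. 3.0617 to 4 decimal places.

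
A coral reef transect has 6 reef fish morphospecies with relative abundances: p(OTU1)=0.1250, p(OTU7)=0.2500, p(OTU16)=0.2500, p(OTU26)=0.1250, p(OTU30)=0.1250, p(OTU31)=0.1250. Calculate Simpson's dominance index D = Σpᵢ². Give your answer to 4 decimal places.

D = 0.125² + 0.25² + 0.25² + 0.125² + 0.125² + 0.125² = 0.015625 + 0.062500 + 0.062500 + 0.015625 + 0.015625 + 0.015625 = 0.187500 (working shown to 6 dp, full precision carried).
To 4 decimal places, D = 0.1875.

0.1875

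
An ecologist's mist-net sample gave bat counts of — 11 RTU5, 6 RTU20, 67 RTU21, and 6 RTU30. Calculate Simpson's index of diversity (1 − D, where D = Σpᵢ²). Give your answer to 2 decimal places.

Total N = 11+6+67+6 = 90, so the proportions are 0.1222, 0.0667, 0.7444, 0.0667 (working shown to 4 dp, full precision carried).
D = 0.1222² + 0.0667² + 0.7444² + 0.0667² = 0.0149 + 0.0044 + 0.5542 + 0.0044 = 0.5780.
So 1 − D = 0.4220, i.e. 0.42 to 2 decimal places.

0.42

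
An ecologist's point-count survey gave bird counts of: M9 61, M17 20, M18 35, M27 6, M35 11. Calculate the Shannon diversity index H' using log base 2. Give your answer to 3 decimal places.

Total N = 61+20+35+6+11 = 133, so the proportions are 0.45865, 0.15038, 0.26316, 0.04511, 0.08271 (working shown to 5 dp, full precision carried).
Each pᵢ log₂ pᵢ term: 0.45865×(-1.12455)=-0.51577, 0.15038×(-2.73335)=-0.41103, 0.26316×(-1.92600)=-0.50684, 0.04511×(-4.47032)=-0.20167, 0.08271×(-3.59585)=-0.29740.
Sum = -1.93271, so H' = 1.933.

1.933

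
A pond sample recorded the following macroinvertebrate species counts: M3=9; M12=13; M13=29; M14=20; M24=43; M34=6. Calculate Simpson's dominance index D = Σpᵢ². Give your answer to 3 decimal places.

Total N = 9+13+29+20+43+6 = 120, so the proportions are 0.075, 0.10833, 0.24167, 0.16667, 0.35833, 0.05 (working shown to 5 dp, full precision carried).
D = 0.075² + 0.10833² + 0.24167² + 0.16667² + 0.35833² + 0.05² = 0.00562 + 0.01174 + 0.05840 + 0.02778 + 0.12840 + 0.00250 = 0.23444.
To 3 decimal places, D = 0.234.

0.234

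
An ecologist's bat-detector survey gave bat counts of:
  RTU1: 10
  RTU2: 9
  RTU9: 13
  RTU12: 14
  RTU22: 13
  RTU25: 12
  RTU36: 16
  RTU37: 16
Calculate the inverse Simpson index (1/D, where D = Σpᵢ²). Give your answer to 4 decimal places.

Total N = 10+9+13+14+13+12+16+16 = 103, so the proportions are 0.09708738, 0.08737864, 0.12621359, 0.13592233, 0.12621359, 0.11650485, 0.15533981, 0.15533981 (working shown to 8 dp, full precision carried).
D = 0.09708738² + 0.08737864² + 0.12621359² + 0.13592233² + 0.12621359² + 0.11650485² + 0.15533981² + 0.15533981² = 0.00942596 + 0.00763503 + 0.01592987 + 0.01847488 + 0.01592987 + 0.01357338 + 0.02413046 + 0.02413046 = 0.12922990.
So 1/D = 7.738147, i.e. 7.7381 to 4 decimal places.

7.7381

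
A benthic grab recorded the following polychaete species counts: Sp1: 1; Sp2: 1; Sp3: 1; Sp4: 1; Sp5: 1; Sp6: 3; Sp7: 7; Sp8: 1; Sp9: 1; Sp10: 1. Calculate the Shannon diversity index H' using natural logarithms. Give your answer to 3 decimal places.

1.951

Total N = 1+1+1+1+1+3+7+1+1+1 = 18, so the proportions are 0.05556, 0.05556, 0.05556, 0.05556, 0.05556, 0.16667, 0.38889, 0.05556, 0.05556, 0.05556 (working shown to 5 dp, full precision carried).
Each pᵢ ln pᵢ term: 0.05556×(-2.89037)=-0.16058, 0.05556×(-2.89037)=-0.16058, 0.05556×(-2.89037)=-0.16058, 0.05556×(-2.89037)=-0.16058, 0.05556×(-2.89037)=-0.16058, 0.16667×(-1.79176)=-0.29863, 0.38889×(-0.94446)=-0.36729, 0.05556×(-2.89037)=-0.16058, 0.05556×(-2.89037)=-0.16058, 0.05556×(-2.89037)=-0.16058.
Sum = -1.95053, so H' = 1.951.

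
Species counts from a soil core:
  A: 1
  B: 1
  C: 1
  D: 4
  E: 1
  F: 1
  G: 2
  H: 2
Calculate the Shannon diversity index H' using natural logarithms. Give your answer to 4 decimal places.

1.9251

Total N = 1+1+1+4+1+1+2+2 = 13, so the proportions are 0.076923, 0.076923, 0.076923, 0.307692, 0.076923, 0.076923, 0.153846, 0.153846 (working shown to 6 dp, full precision carried).
Each pᵢ ln pᵢ term: 0.076923×(-2.564949)=-0.197304, 0.076923×(-2.564949)=-0.197304, 0.076923×(-2.564949)=-0.197304, 0.307692×(-1.178655)=-0.362663, 0.076923×(-2.564949)=-0.197304, 0.076923×(-2.564949)=-0.197304, 0.153846×(-1.871802)=-0.287970, 0.153846×(-1.871802)=-0.287970.
Sum = -1.925121, so H' = 1.9251.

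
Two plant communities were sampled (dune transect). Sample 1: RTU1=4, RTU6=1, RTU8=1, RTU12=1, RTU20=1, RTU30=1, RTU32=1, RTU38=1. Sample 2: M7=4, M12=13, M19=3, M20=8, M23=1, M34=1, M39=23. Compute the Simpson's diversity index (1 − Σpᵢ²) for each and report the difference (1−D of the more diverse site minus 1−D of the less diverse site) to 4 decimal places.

Sample 1: N=11, proportions 0.363636, 0.090909, 0.090909, 0.090909, 0.090909, 0.090909, 0.090909, 0.090909, giving 1−D = 0.809917 (working shown to 6 dp, full precision carried).
Sample 2: N=53, proportions 0.075472, 0.245283, 0.056604, 0.150943, 0.018868, 0.018868, 0.433962, giving 1−D = 0.719117.
Difference = |0.809917 − 0.719117| = 0.090800, i.e. 0.0908 to 4 decimal places.

0.0908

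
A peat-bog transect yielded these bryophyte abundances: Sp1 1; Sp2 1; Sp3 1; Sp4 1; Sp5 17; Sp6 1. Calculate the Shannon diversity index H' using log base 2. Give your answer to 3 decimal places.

Total N = 1+1+1+1+17+1 = 22, so the proportions are 0.04545, 0.04545, 0.04545, 0.04545, 0.77273, 0.04545 (working shown to 5 dp, full precision carried).
Each pᵢ log₂ pᵢ term: 0.04545×(-4.45943)=-0.20270, 0.04545×(-4.45943)=-0.20270, 0.04545×(-4.45943)=-0.20270, 0.04545×(-4.45943)=-0.20270, 0.77273×(-0.37197)=-0.28743, 0.04545×(-4.45943)=-0.20270.
Sum = -1.30094, so H' = 1.301.

1.301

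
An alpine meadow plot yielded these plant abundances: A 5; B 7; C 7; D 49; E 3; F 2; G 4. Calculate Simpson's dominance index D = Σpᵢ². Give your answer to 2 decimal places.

Total N = 5+7+7+49+3+2+4 = 77, so the proportions are 0.0649, 0.0909, 0.0909, 0.6364, 0.039, 0.026, 0.0519 (working shown to 4 dp, full precision carried).
D = 0.0649² + 0.0909² + 0.0909² + 0.6364² + 0.039² + 0.026² + 0.0519² = 0.0042 + 0.0083 + 0.0083 + 0.4050 + 0.0015 + 0.0007 + 0.0027 = 0.4306.
To 2 decimal places, D = 0.43.

0.43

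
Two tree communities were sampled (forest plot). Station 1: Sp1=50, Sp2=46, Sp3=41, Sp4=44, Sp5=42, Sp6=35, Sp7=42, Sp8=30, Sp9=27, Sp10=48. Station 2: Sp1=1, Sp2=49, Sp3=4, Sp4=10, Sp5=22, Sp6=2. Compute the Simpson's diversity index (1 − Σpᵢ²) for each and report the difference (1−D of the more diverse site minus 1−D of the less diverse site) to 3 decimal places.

Station 1: N=405, proportions 0.12346, 0.11358, 0.10123, 0.10864, 0.1037, 0.08642, 0.1037, 0.07407, 0.06667, 0.11852, giving 1−D = 0.89685 (working shown to 5 dp, full precision carried).
Station 2: N=88, proportions 0.01136, 0.55682, 0.04545, 0.11364, 0.25, 0.02273, giving 1−D = 0.61183.
Difference = |0.89685 − 0.61183| = 0.28502, i.e. 0.285 to 3 decimal places.

0.285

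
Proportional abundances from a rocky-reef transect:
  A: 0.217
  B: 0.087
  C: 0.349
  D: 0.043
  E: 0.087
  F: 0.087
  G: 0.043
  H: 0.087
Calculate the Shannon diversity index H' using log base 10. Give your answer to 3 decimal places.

Each pᵢ log₁₀ pᵢ term (working shown to 5 dp, full precision carried): 0.217×(-0.66354)=-0.14399, 0.087×(-1.06048)=-0.09226, 0.349×(-0.45717)=-0.15955, 0.043×(-1.36653)=-0.05876, 0.087×(-1.06048)=-0.09226, 0.087×(-1.06048)=-0.09226, 0.043×(-1.36653)=-0.05876, 0.087×(-1.06048)=-0.09226.
Sum = -0.79011, so H' = 0.790.

0.790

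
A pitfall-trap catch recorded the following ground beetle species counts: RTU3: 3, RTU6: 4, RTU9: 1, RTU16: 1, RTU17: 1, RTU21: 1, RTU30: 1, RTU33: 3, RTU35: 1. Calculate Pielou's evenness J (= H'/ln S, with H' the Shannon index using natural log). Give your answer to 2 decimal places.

0.92

Total N = 3+4+1+1+1+1+1+3+1 = 16, so the proportions are 0.1875, 0.25, 0.0625, 0.0625, 0.0625, 0.0625, 0.0625, 0.1875, 0.0625 (working shown to 4 dp, full precision carried).
H' = −Σ pᵢ ln pᵢ = −((-0.3139) + (-0.3466) + (-0.1733) + (-0.1733) + (-0.1733) + (-0.1733) + (-0.1733) + (-0.3139) + (-0.1733)) = 2.0140.
With S = 9 species, ln S = 2.1972, so J = 2.0140/2.1972 = 0.9166, i.e. 0.92 to 2 decimal places.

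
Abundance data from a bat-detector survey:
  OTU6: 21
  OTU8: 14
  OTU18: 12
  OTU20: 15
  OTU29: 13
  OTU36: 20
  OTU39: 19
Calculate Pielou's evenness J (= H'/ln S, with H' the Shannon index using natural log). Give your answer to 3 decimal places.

0.989

Total N = 21+14+12+15+13+20+19 = 114, so the proportions are 0.18421, 0.12281, 0.10526, 0.13158, 0.11404, 0.17544, 0.16667 (working shown to 5 dp, full precision carried).
H' = −Σ pᵢ ln pᵢ = −((-0.31162) + (-0.25754) + (-0.23698) + (-0.26686) + (-0.24760) + (-0.30534) + (-0.29863)) = 1.92458.
With S = 7 species, ln S = 1.94591, so J = 1.92458/1.94591 = 0.98904, i.e. 0.989 to 3 decimal places.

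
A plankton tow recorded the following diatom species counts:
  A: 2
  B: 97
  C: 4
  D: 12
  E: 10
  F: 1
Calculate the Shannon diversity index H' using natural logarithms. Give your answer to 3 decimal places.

Total N = 2+97+4+12+10+1 = 126, so the proportions are 0.01587, 0.76984, 0.03175, 0.09524, 0.07937, 0.00794 (working shown to 5 dp, full precision carried).
Each pᵢ ln pᵢ term: 0.01587×(-4.14313)=-0.06576, 0.76984×(-0.26157)=-0.20137, 0.03175×(-3.44999)=-0.10952, 0.09524×(-2.35138)=-0.22394, 0.07937×(-2.53370)=-0.20109, 0.00794×(-4.83628)=-0.03838.
Sum = -0.84007, so H' = 0.840.

0.840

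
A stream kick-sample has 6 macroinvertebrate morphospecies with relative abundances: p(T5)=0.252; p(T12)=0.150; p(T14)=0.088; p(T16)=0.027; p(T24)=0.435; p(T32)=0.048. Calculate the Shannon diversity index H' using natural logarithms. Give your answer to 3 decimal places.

1.451

Each pᵢ ln pᵢ term (working shown to 5 dp, full precision carried): 0.252×(-1.37833)=-0.34734, 0.15×(-1.89712)=-0.28457, 0.088×(-2.43042)=-0.21388, 0.027×(-3.61192)=-0.09752, 0.435×(-0.83241)=-0.36210, 0.048×(-3.03655)=-0.14575.
Sum = -1.45116, so H' = 1.451.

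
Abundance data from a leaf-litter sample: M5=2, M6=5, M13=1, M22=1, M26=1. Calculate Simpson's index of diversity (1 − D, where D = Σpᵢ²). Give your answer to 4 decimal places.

0.6800

Total N = 2+5+1+1+1 = 10, so the proportions are 0.2, 0.5, 0.1, 0.1, 0.1 (working shown to 6 dp, full precision carried).
D = 0.2² + 0.5² + 0.1² + 0.1² + 0.1² = 0.040000 + 0.250000 + 0.010000 + 0.010000 + 0.010000 = 0.320000.
So 1 − D = 0.680000, i.e. 0.6800 to 4 decimal places.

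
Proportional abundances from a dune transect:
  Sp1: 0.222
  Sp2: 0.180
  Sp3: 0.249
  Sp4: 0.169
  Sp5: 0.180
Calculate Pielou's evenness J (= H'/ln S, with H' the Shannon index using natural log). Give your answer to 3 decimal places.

H' = −Σ pᵢ ln pᵢ = −((-0.33413) + (-0.30866) + (-0.34619) + (-0.30046) + (-0.30866)) = 1.59810 (working shown to 5 dp, full precision carried).
With S = 5 species, ln S = 1.60944, so J = 1.59810/1.60944 = 0.99295, i.e. 0.993 to 3 decimal places.

0.993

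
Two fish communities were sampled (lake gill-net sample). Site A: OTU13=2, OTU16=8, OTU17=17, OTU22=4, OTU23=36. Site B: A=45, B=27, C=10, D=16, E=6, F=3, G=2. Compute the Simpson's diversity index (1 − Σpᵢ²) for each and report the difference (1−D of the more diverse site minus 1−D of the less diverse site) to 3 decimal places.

0.106

Site A: N=67, proportions 0.02985, 0.1194, 0.25373, 0.0597, 0.53731, giving 1−D = 0.62820 (working shown to 5 dp, full precision carried).
Site B: N=109, proportions 0.41284, 0.24771, 0.09174, 0.14679, 0.05505, 0.02752, 0.01835, giving 1−D = 0.73411.
Difference = |0.62820 − 0.73411| = 0.10591, i.e. 0.106 to 3 decimal places.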